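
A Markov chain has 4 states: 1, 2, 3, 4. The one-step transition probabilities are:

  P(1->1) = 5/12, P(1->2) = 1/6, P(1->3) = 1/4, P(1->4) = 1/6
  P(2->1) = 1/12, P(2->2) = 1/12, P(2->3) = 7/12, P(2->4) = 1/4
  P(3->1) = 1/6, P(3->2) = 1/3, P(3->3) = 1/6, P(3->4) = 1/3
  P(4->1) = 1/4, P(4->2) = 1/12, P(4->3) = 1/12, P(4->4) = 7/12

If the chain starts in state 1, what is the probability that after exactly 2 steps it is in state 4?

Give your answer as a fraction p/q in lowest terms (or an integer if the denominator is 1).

Computing P^2 by repeated multiplication:
P^1 =
  1: [5/12, 1/6, 1/4, 1/6]
  2: [1/12, 1/12, 7/12, 1/4]
  3: [1/6, 1/3, 1/6, 1/3]
  4: [1/4, 1/12, 1/12, 7/12]
P^2 =
  1: [13/48, 13/72, 37/144, 7/24]
  2: [29/144, 17/72, 3/16, 3/8]
  3: [5/24, 5/36, 7/24, 13/36]
  4: [13/48, 1/8, 25/144, 31/72]

(P^2)[1 -> 4] = 7/24

Answer: 7/24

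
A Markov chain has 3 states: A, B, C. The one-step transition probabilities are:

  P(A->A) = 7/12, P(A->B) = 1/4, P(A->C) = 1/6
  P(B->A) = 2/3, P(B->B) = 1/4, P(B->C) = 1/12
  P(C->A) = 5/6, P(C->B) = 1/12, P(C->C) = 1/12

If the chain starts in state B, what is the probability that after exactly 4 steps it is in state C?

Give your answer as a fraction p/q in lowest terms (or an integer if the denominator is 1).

Answer: 1415/10368

Derivation:
Computing P^4 by repeated multiplication:
P^1 =
  A: [7/12, 1/4, 1/6]
  B: [2/3, 1/4, 1/12]
  C: [5/6, 1/12, 1/12]
P^2 =
  A: [31/48, 2/9, 19/144]
  B: [5/8, 17/72, 5/36]
  C: [11/18, 17/72, 11/72]
P^3 =
  A: [1097/1728, 197/864, 79/576]
  B: [551/864, 49/216, 13/96]
  C: [277/432, 97/432, 29/216]
P^4 =
  A: [13201/20736, 785/3456, 2825/20736]
  B: [6595/10368, 131/576, 1415/10368]
  C: [3295/5184, 295/1296, 709/5184]

(P^4)[B -> C] = 1415/10368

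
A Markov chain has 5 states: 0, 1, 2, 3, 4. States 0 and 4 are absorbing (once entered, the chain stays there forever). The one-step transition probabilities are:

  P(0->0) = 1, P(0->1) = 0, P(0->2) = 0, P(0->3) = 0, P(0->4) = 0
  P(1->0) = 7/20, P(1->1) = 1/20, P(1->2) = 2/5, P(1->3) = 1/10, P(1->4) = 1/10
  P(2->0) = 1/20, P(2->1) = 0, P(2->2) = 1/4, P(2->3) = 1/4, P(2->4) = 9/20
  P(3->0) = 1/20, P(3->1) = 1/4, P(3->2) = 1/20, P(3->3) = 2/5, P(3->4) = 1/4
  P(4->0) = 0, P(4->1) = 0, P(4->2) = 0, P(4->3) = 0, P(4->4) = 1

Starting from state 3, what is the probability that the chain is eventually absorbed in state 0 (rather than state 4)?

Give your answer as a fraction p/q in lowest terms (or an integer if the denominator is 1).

Let a_i = P(absorbed in 0 | start in state i).
Boundary conditions: a_0 = 1, a_4 = 0.
For each transient state i, a_i = sum_j P(i->j) * a_j:
  a_1 = 7/20*a_0 + 1/20*a_1 + 2/5*a_2 + 1/10*a_3 + 1/10*a_4
  a_2 = 1/20*a_0 + 0*a_1 + 1/4*a_2 + 1/4*a_3 + 9/20*a_4
  a_3 = 1/20*a_0 + 1/4*a_1 + 1/20*a_2 + 2/5*a_3 + 1/4*a_4

Substituting a_0 = 1 and a_4 = 0, rearrange to (I - Q) a = r where r[i] = P(i -> 0):
  [19/20, -2/5, -1/10] . (a_1, a_2, a_3) = 7/20
  [0, 3/4, -1/4] . (a_1, a_2, a_3) = 1/20
  [-1/4, -1/20, 3/5] . (a_1, a_2, a_3) = 1/20

Solving yields:
  a_1 = 199/425
  a_2 = 488/2975
  a_3 = 869/2975

Starting state is 3, so the absorption probability is a_3 = 869/2975.

Answer: 869/2975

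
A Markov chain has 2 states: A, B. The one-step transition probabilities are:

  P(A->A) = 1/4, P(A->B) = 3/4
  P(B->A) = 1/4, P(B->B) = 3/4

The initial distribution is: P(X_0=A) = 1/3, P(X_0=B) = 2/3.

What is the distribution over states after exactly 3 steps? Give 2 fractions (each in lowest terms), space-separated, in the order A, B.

Answer: 1/4 3/4

Derivation:
Propagating the distribution step by step (d_{t+1} = d_t * P):
d_0 = (A=1/3, B=2/3)
  d_1[A] = 1/3*1/4 + 2/3*1/4 = 1/4
  d_1[B] = 1/3*3/4 + 2/3*3/4 = 3/4
d_1 = (A=1/4, B=3/4)
  d_2[A] = 1/4*1/4 + 3/4*1/4 = 1/4
  d_2[B] = 1/4*3/4 + 3/4*3/4 = 3/4
d_2 = (A=1/4, B=3/4)
  d_3[A] = 1/4*1/4 + 3/4*1/4 = 1/4
  d_3[B] = 1/4*3/4 + 3/4*3/4 = 3/4
d_3 = (A=1/4, B=3/4)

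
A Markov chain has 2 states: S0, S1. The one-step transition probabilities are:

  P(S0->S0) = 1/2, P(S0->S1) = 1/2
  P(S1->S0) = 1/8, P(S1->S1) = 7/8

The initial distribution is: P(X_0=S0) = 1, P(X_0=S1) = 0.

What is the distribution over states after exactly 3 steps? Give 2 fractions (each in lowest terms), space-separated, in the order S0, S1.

Propagating the distribution step by step (d_{t+1} = d_t * P):
d_0 = (S0=1, S1=0)
  d_1[S0] = 1*1/2 + 0*1/8 = 1/2
  d_1[S1] = 1*1/2 + 0*7/8 = 1/2
d_1 = (S0=1/2, S1=1/2)
  d_2[S0] = 1/2*1/2 + 1/2*1/8 = 5/16
  d_2[S1] = 1/2*1/2 + 1/2*7/8 = 11/16
d_2 = (S0=5/16, S1=11/16)
  d_3[S0] = 5/16*1/2 + 11/16*1/8 = 31/128
  d_3[S1] = 5/16*1/2 + 11/16*7/8 = 97/128
d_3 = (S0=31/128, S1=97/128)

Answer: 31/128 97/128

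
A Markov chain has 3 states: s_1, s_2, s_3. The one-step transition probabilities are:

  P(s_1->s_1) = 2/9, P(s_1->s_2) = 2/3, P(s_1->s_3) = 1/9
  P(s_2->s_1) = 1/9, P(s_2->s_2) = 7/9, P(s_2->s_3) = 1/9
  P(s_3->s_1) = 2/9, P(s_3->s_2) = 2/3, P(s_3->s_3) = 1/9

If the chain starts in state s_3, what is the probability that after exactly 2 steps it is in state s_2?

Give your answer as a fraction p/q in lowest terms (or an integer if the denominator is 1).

Computing P^2 by repeated multiplication:
P^1 =
  s_1: [2/9, 2/3, 1/9]
  s_2: [1/9, 7/9, 1/9]
  s_3: [2/9, 2/3, 1/9]
P^2 =
  s_1: [4/27, 20/27, 1/9]
  s_2: [11/81, 61/81, 1/9]
  s_3: [4/27, 20/27, 1/9]

(P^2)[s_3 -> s_2] = 20/27

Answer: 20/27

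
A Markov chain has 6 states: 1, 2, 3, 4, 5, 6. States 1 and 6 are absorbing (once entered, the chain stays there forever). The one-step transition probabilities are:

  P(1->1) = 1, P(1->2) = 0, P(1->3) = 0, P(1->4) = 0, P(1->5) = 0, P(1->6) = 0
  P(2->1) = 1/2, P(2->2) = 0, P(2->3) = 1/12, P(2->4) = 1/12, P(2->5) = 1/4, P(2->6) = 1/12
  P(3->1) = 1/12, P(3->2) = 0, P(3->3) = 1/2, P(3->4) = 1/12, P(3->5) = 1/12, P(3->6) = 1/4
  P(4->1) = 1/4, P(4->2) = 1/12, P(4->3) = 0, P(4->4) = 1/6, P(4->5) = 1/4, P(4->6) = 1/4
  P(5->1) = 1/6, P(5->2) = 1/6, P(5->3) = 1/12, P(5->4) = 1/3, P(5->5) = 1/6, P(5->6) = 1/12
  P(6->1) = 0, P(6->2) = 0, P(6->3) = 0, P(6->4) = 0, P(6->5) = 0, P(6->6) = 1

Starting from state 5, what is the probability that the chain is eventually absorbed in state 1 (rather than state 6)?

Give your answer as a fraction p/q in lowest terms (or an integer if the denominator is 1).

Let a_i = P(absorbed in 1 | start in state i).
Boundary conditions: a_1 = 1, a_6 = 0.
For each transient state i, a_i = sum_j P(i->j) * a_j:
  a_2 = 1/2*a_1 + 0*a_2 + 1/12*a_3 + 1/12*a_4 + 1/4*a_5 + 1/12*a_6
  a_3 = 1/12*a_1 + 0*a_2 + 1/2*a_3 + 1/12*a_4 + 1/12*a_5 + 1/4*a_6
  a_4 = 1/4*a_1 + 1/12*a_2 + 0*a_3 + 1/6*a_4 + 1/4*a_5 + 1/4*a_6
  a_5 = 1/6*a_1 + 1/6*a_2 + 1/12*a_3 + 1/3*a_4 + 1/6*a_5 + 1/12*a_6

Substituting a_1 = 1 and a_6 = 0, rearrange to (I - Q) a = r where r[i] = P(i -> 1):
  [1, -1/12, -1/12, -1/4] . (a_2, a_3, a_4, a_5) = 1/2
  [0, 1/2, -1/12, -1/12] . (a_2, a_3, a_4, a_5) = 1/12
  [-1/12, 0, 5/6, -1/4] . (a_2, a_3, a_4, a_5) = 1/4
  [-1/6, -1/12, -1/3, 5/6] . (a_2, a_3, a_4, a_5) = 1/6

Solving yields:
  a_2 = 1359/1870
  a_3 = 336/935
  a_4 = 207/374
  a_5 = 1127/1870

Starting state is 5, so the absorption probability is a_5 = 1127/1870.

Answer: 1127/1870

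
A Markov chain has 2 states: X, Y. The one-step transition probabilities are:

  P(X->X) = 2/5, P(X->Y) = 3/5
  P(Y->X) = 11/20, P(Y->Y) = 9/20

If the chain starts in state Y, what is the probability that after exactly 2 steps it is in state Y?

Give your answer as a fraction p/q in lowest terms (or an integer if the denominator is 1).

Computing P^2 by repeated multiplication:
P^1 =
  X: [2/5, 3/5]
  Y: [11/20, 9/20]
P^2 =
  X: [49/100, 51/100]
  Y: [187/400, 213/400]

(P^2)[Y -> Y] = 213/400

Answer: 213/400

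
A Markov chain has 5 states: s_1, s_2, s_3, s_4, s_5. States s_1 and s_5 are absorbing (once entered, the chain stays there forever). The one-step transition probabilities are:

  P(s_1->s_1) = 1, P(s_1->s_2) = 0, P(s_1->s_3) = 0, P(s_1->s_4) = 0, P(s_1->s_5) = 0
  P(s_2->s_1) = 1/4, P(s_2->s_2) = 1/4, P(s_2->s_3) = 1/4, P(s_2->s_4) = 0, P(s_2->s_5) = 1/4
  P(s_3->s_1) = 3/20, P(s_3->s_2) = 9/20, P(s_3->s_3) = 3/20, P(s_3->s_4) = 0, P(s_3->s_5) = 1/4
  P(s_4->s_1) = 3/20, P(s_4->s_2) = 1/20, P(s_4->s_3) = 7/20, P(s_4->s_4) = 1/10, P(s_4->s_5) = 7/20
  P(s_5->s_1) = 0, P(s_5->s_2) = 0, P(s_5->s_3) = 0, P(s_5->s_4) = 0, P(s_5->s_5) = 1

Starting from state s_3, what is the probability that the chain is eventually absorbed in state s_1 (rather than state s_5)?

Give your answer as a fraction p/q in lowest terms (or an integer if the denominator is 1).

Answer: 3/7

Derivation:
Let a_i = P(absorbed in s_1 | start in state i).
Boundary conditions: a_s_1 = 1, a_s_5 = 0.
For each transient state i, a_i = sum_j P(i->j) * a_j:
  a_s_2 = 1/4*a_s_1 + 1/4*a_s_2 + 1/4*a_s_3 + 0*a_s_4 + 1/4*a_s_5
  a_s_3 = 3/20*a_s_1 + 9/20*a_s_2 + 3/20*a_s_3 + 0*a_s_4 + 1/4*a_s_5
  a_s_4 = 3/20*a_s_1 + 1/20*a_s_2 + 7/20*a_s_3 + 1/10*a_s_4 + 7/20*a_s_5

Substituting a_s_1 = 1 and a_s_5 = 0, rearrange to (I - Q) a = r where r[i] = P(i -> s_1):
  [3/4, -1/4, 0] . (a_s_2, a_s_3, a_s_4) = 1/4
  [-9/20, 17/20, 0] . (a_s_2, a_s_3, a_s_4) = 3/20
  [-1/20, -7/20, 9/10] . (a_s_2, a_s_3, a_s_4) = 3/20

Solving yields:
  a_s_2 = 10/21
  a_s_3 = 3/7
  a_s_4 = 68/189

Starting state is s_3, so the absorption probability is a_s_3 = 3/7.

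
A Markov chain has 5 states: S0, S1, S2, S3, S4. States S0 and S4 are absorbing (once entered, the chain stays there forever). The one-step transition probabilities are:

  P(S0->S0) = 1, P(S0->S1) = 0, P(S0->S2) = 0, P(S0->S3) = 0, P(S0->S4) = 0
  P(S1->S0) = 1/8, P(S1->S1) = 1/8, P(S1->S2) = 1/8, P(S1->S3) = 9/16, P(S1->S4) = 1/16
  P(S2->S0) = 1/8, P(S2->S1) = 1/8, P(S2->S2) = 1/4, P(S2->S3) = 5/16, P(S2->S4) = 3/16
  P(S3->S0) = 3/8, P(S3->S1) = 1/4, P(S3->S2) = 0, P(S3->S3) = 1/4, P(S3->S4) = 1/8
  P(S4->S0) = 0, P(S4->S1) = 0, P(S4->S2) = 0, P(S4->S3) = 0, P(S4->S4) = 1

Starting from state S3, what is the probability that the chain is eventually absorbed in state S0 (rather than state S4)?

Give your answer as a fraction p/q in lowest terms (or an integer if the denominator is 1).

Answer: 137/187

Derivation:
Let a_i = P(absorbed in S0 | start in state i).
Boundary conditions: a_S0 = 1, a_S4 = 0.
For each transient state i, a_i = sum_j P(i->j) * a_j:
  a_S1 = 1/8*a_S0 + 1/8*a_S1 + 1/8*a_S2 + 9/16*a_S3 + 1/16*a_S4
  a_S2 = 1/8*a_S0 + 1/8*a_S1 + 1/4*a_S2 + 5/16*a_S3 + 3/16*a_S4
  a_S3 = 3/8*a_S0 + 1/4*a_S1 + 0*a_S2 + 1/4*a_S3 + 1/8*a_S4

Substituting a_S0 = 1 and a_S4 = 0, rearrange to (I - Q) a = r where r[i] = P(i -> S0):
  [7/8, -1/8, -9/16] . (a_S1, a_S2, a_S3) = 1/8
  [-1/8, 3/4, -5/16] . (a_S1, a_S2, a_S3) = 1/8
  [-1/4, 0, 3/4] . (a_S1, a_S2, a_S3) = 3/8

Solving yields:
  a_S1 = 261/374
  a_S2 = 10/17
  a_S3 = 137/187

Starting state is S3, so the absorption probability is a_S3 = 137/187.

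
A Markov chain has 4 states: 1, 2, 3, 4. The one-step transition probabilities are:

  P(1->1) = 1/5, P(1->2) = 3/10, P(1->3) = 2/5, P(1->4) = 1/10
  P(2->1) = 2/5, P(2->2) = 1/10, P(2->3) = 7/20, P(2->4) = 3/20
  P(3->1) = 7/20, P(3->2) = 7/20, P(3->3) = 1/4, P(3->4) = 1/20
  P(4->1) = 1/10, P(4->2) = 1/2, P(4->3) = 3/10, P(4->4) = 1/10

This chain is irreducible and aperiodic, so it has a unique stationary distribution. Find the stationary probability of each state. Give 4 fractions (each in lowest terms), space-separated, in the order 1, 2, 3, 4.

Answer: 1612/5459 1528/5459 1786/5459 533/5459

Derivation:
The stationary distribution satisfies pi = pi * P, i.e.:
  pi_1 = 1/5*pi_1 + 2/5*pi_2 + 7/20*pi_3 + 1/10*pi_4
  pi_2 = 3/10*pi_1 + 1/10*pi_2 + 7/20*pi_3 + 1/2*pi_4
  pi_3 = 2/5*pi_1 + 7/20*pi_2 + 1/4*pi_3 + 3/10*pi_4
  pi_4 = 1/10*pi_1 + 3/20*pi_2 + 1/20*pi_3 + 1/10*pi_4
with normalization: pi_1 + pi_2 + pi_3 + pi_4 = 1.

Using the first 3 balance equations plus normalization, the linear system A*pi = b is:
  [-4/5, 2/5, 7/20, 1/10] . pi = 0
  [3/10, -9/10, 7/20, 1/2] . pi = 0
  [2/5, 7/20, -3/4, 3/10] . pi = 0
  [1, 1, 1, 1] . pi = 1

Solving yields:
  pi_1 = 1612/5459
  pi_2 = 1528/5459
  pi_3 = 1786/5459
  pi_4 = 533/5459

Verification (pi * P):
  1612/5459*1/5 + 1528/5459*2/5 + 1786/5459*7/20 + 533/5459*1/10 = 1612/5459 = pi_1  (ok)
  1612/5459*3/10 + 1528/5459*1/10 + 1786/5459*7/20 + 533/5459*1/2 = 1528/5459 = pi_2  (ok)
  1612/5459*2/5 + 1528/5459*7/20 + 1786/5459*1/4 + 533/5459*3/10 = 1786/5459 = pi_3  (ok)
  1612/5459*1/10 + 1528/5459*3/20 + 1786/5459*1/20 + 533/5459*1/10 = 533/5459 = pi_4  (ok)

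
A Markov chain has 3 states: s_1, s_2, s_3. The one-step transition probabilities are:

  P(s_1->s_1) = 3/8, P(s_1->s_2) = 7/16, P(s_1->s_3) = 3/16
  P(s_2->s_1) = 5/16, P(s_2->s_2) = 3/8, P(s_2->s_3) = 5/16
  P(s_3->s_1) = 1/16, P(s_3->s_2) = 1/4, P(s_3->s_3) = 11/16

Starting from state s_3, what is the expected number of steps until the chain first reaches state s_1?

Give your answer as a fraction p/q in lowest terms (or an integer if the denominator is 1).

Let h_i = expected steps to first reach s_1 from state i.
Boundary: h_s_1 = 0.
First-step equations for the other states:
  h_s_2 = 1 + 5/16*h_s_1 + 3/8*h_s_2 + 5/16*h_s_3
  h_s_3 = 1 + 1/16*h_s_1 + 1/4*h_s_2 + 11/16*h_s_3

Substituting h_s_1 = 0 and rearranging gives the linear system (I - Q) h = 1:
  [5/8, -5/16] . (h_s_2, h_s_3) = 1
  [-1/4, 5/16] . (h_s_2, h_s_3) = 1

Solving yields:
  h_s_2 = 16/3
  h_s_3 = 112/15

Starting state is s_3, so the expected hitting time is h_s_3 = 112/15.

Answer: 112/15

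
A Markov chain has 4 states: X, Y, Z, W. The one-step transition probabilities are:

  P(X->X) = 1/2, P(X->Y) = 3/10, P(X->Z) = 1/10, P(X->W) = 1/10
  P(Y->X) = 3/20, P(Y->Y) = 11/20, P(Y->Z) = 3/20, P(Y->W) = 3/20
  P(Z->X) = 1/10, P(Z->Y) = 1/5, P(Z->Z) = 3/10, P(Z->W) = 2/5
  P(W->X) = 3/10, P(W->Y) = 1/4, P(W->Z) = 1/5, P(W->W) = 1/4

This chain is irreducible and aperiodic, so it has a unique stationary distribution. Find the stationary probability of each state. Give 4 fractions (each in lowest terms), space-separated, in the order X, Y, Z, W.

Answer: 29/110 4/11 19/110 1/5

Derivation:
The stationary distribution satisfies pi = pi * P, i.e.:
  pi_X = 1/2*pi_X + 3/20*pi_Y + 1/10*pi_Z + 3/10*pi_W
  pi_Y = 3/10*pi_X + 11/20*pi_Y + 1/5*pi_Z + 1/4*pi_W
  pi_Z = 1/10*pi_X + 3/20*pi_Y + 3/10*pi_Z + 1/5*pi_W
  pi_W = 1/10*pi_X + 3/20*pi_Y + 2/5*pi_Z + 1/4*pi_W
with normalization: pi_X + pi_Y + pi_Z + pi_W = 1.

Using the first 3 balance equations plus normalization, the linear system A*pi = b is:
  [-1/2, 3/20, 1/10, 3/10] . pi = 0
  [3/10, -9/20, 1/5, 1/4] . pi = 0
  [1/10, 3/20, -7/10, 1/5] . pi = 0
  [1, 1, 1, 1] . pi = 1

Solving yields:
  pi_X = 29/110
  pi_Y = 4/11
  pi_Z = 19/110
  pi_W = 1/5

Verification (pi * P):
  29/110*1/2 + 4/11*3/20 + 19/110*1/10 + 1/5*3/10 = 29/110 = pi_X  (ok)
  29/110*3/10 + 4/11*11/20 + 19/110*1/5 + 1/5*1/4 = 4/11 = pi_Y  (ok)
  29/110*1/10 + 4/11*3/20 + 19/110*3/10 + 1/5*1/5 = 19/110 = pi_Z  (ok)
  29/110*1/10 + 4/11*3/20 + 19/110*2/5 + 1/5*1/4 = 1/5 = pi_W  (ok)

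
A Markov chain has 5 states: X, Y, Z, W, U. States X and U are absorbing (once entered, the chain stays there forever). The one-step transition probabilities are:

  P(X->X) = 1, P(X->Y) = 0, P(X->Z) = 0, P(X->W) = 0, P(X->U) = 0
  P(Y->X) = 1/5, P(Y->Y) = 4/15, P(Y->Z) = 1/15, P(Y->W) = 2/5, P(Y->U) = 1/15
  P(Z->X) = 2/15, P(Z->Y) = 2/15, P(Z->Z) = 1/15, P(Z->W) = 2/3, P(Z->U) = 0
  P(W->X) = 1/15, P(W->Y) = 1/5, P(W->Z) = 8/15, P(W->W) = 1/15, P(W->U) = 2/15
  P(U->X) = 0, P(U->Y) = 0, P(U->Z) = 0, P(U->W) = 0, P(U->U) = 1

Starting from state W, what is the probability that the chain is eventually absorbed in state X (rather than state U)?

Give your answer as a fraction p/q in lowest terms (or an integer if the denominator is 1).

Answer: 254/435

Derivation:
Let a_i = P(absorbed in X | start in state i).
Boundary conditions: a_X = 1, a_U = 0.
For each transient state i, a_i = sum_j P(i->j) * a_j:
  a_Y = 1/5*a_X + 4/15*a_Y + 1/15*a_Z + 2/5*a_W + 1/15*a_U
  a_Z = 2/15*a_X + 2/15*a_Y + 1/15*a_Z + 2/3*a_W + 0*a_U
  a_W = 1/15*a_X + 1/5*a_Y + 8/15*a_Z + 1/15*a_W + 2/15*a_U

Substituting a_X = 1 and a_U = 0, rearrange to (I - Q) a = r where r[i] = P(i -> X):
  [11/15, -1/15, -2/5] . (a_Y, a_Z, a_W) = 1/5
  [-2/15, 14/15, -2/3] . (a_Y, a_Z, a_W) = 2/15
  [-1/5, -8/15, 14/15] . (a_Y, a_Z, a_W) = 1/15

Solving yields:
  a_Y = 283/435
  a_Z = 284/435
  a_W = 254/435

Starting state is W, so the absorption probability is a_W = 254/435.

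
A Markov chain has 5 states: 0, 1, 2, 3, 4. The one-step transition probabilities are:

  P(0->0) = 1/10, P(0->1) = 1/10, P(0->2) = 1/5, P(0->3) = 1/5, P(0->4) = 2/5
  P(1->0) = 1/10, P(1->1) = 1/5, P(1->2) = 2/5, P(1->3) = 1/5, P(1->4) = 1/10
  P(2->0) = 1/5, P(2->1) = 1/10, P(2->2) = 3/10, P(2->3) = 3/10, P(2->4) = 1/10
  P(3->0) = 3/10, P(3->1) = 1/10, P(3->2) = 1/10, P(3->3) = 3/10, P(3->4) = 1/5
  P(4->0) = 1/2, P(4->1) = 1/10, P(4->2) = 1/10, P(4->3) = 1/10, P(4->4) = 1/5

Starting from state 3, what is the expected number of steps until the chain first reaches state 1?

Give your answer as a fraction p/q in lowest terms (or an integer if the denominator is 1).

Let h_i = expected steps to first reach 1 from state i.
Boundary: h_1 = 0.
First-step equations for the other states:
  h_0 = 1 + 1/10*h_0 + 1/10*h_1 + 1/5*h_2 + 1/5*h_3 + 2/5*h_4
  h_2 = 1 + 1/5*h_0 + 1/10*h_1 + 3/10*h_2 + 3/10*h_3 + 1/10*h_4
  h_3 = 1 + 3/10*h_0 + 1/10*h_1 + 1/10*h_2 + 3/10*h_3 + 1/5*h_4
  h_4 = 1 + 1/2*h_0 + 1/10*h_1 + 1/10*h_2 + 1/10*h_3 + 1/5*h_4

Substituting h_1 = 0 and rearranging gives the linear system (I - Q) h = 1:
  [9/10, -1/5, -1/5, -2/5] . (h_0, h_2, h_3, h_4) = 1
  [-1/5, 7/10, -3/10, -1/10] . (h_0, h_2, h_3, h_4) = 1
  [-3/10, -1/10, 7/10, -1/5] . (h_0, h_2, h_3, h_4) = 1
  [-1/2, -1/10, -1/10, 4/5] . (h_0, h_2, h_3, h_4) = 1

Solving yields:
  h_0 = 10
  h_2 = 10
  h_3 = 10
  h_4 = 10

Starting state is 3, so the expected hitting time is h_3 = 10.

Answer: 10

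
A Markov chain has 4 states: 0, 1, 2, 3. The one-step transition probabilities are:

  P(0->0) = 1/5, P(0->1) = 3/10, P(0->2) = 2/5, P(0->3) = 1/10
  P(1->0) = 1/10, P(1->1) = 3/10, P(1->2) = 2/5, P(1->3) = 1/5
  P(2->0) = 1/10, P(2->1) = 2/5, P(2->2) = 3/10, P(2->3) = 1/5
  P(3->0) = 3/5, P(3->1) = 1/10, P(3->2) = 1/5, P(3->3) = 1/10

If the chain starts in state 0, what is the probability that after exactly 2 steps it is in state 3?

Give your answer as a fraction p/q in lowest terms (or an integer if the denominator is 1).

Answer: 17/100

Derivation:
Computing P^2 by repeated multiplication:
P^1 =
  0: [1/5, 3/10, 2/5, 1/10]
  1: [1/10, 3/10, 2/5, 1/5]
  2: [1/10, 2/5, 3/10, 1/5]
  3: [3/5, 1/10, 1/5, 1/10]
P^2 =
  0: [17/100, 8/25, 17/50, 17/100]
  1: [21/100, 3/10, 8/25, 17/100]
  2: [21/100, 29/100, 33/100, 17/100]
  3: [21/100, 3/10, 9/25, 13/100]

(P^2)[0 -> 3] = 17/100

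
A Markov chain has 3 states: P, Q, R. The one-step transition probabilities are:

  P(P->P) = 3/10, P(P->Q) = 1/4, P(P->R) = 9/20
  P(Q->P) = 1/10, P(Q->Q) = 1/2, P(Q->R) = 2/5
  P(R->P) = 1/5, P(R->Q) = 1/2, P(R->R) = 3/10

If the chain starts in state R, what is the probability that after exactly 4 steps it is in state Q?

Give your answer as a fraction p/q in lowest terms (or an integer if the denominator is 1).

Computing P^4 by repeated multiplication:
P^1 =
  P: [3/10, 1/4, 9/20]
  Q: [1/10, 1/2, 2/5]
  R: [1/5, 1/2, 3/10]
P^2 =
  P: [41/200, 17/40, 37/100]
  Q: [4/25, 19/40, 73/200]
  R: [17/100, 9/20, 19/50]
P^3 =
  P: [89/500, 359/800, 1493/4000]
  Q: [337/2000, 23/50, 743/2000]
  R: [43/250, 183/400, 741/2000]
P^4 =
  P: [6917/40000, 911/2000, 14863/40000]
  Q: [3417/20000, 3663/8000, 14851/40000]
  R: [3429/20000, 457/1000, 7431/20000]

(P^4)[R -> Q] = 457/1000

Answer: 457/1000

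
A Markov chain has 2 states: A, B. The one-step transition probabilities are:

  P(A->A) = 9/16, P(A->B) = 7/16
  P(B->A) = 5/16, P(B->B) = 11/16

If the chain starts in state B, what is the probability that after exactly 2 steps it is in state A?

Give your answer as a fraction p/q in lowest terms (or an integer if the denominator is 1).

Computing P^2 by repeated multiplication:
P^1 =
  A: [9/16, 7/16]
  B: [5/16, 11/16]
P^2 =
  A: [29/64, 35/64]
  B: [25/64, 39/64]

(P^2)[B -> A] = 25/64

Answer: 25/64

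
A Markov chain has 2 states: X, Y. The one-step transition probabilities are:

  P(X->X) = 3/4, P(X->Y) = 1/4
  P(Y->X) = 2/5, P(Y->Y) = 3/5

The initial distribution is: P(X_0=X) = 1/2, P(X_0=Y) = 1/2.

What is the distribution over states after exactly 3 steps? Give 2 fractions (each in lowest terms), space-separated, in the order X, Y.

Answer: 9767/16000 6233/16000

Derivation:
Propagating the distribution step by step (d_{t+1} = d_t * P):
d_0 = (X=1/2, Y=1/2)
  d_1[X] = 1/2*3/4 + 1/2*2/5 = 23/40
  d_1[Y] = 1/2*1/4 + 1/2*3/5 = 17/40
d_1 = (X=23/40, Y=17/40)
  d_2[X] = 23/40*3/4 + 17/40*2/5 = 481/800
  d_2[Y] = 23/40*1/4 + 17/40*3/5 = 319/800
d_2 = (X=481/800, Y=319/800)
  d_3[X] = 481/800*3/4 + 319/800*2/5 = 9767/16000
  d_3[Y] = 481/800*1/4 + 319/800*3/5 = 6233/16000
d_3 = (X=9767/16000, Y=6233/16000)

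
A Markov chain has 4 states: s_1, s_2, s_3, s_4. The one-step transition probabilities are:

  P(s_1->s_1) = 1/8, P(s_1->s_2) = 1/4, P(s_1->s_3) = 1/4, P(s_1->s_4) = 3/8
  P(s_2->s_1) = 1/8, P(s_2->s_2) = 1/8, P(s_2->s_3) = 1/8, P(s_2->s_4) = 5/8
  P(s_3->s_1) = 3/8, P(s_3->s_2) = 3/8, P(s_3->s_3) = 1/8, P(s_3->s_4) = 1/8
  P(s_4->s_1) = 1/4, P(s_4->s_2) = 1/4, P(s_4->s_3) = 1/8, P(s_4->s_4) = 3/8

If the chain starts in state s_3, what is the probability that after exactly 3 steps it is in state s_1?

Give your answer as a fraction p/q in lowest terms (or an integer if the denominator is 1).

Answer: 57/256

Derivation:
Computing P^3 by repeated multiplication:
P^1 =
  s_1: [1/8, 1/4, 1/4, 3/8]
  s_2: [1/8, 1/8, 1/8, 5/8]
  s_3: [3/8, 3/8, 1/8, 1/8]
  s_4: [1/4, 1/4, 1/8, 3/8]
P^2 =
  s_1: [15/64, 1/4, 9/64, 3/8]
  s_2: [15/64, 1/4, 9/64, 3/8]
  s_3: [11/64, 7/32, 11/64, 7/16]
  s_4: [13/64, 15/64, 5/32, 13/32]
P^3 =
  s_1: [53/256, 121/512, 79/512, 103/256]
  s_2: [53/256, 121/512, 79/512, 103/256]
  s_3: [57/256, 125/512, 75/512, 99/256]
  s_4: [55/256, 123/512, 77/512, 101/256]

(P^3)[s_3 -> s_1] = 57/256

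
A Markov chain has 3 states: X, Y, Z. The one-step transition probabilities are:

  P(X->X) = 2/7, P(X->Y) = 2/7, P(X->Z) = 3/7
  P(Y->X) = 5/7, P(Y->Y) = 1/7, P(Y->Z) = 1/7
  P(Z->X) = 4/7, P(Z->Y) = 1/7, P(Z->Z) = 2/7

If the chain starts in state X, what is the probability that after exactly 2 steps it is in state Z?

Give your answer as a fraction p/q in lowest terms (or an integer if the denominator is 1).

Answer: 2/7

Derivation:
Computing P^2 by repeated multiplication:
P^1 =
  X: [2/7, 2/7, 3/7]
  Y: [5/7, 1/7, 1/7]
  Z: [4/7, 1/7, 2/7]
P^2 =
  X: [26/49, 9/49, 2/7]
  Y: [19/49, 12/49, 18/49]
  Z: [3/7, 11/49, 17/49]

(P^2)[X -> Z] = 2/7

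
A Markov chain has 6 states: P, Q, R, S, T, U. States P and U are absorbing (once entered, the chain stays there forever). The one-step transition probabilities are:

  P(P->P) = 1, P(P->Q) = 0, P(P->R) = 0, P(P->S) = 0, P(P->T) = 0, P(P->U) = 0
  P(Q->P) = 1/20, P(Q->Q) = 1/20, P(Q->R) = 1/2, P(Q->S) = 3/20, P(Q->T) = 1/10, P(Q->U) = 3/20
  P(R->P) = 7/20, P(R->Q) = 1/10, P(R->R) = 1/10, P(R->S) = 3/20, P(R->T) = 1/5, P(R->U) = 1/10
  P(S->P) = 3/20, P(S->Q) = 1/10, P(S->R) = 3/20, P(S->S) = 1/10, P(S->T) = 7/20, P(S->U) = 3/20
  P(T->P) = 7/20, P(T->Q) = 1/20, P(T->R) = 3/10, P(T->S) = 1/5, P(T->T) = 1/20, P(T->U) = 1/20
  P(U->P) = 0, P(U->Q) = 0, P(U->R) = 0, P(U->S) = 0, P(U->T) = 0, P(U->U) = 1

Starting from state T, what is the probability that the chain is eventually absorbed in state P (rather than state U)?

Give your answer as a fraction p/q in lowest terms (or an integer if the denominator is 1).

Let a_i = P(absorbed in P | start in state i).
Boundary conditions: a_P = 1, a_U = 0.
For each transient state i, a_i = sum_j P(i->j) * a_j:
  a_Q = 1/20*a_P + 1/20*a_Q + 1/2*a_R + 3/20*a_S + 1/10*a_T + 3/20*a_U
  a_R = 7/20*a_P + 1/10*a_Q + 1/10*a_R + 3/20*a_S + 1/5*a_T + 1/10*a_U
  a_S = 3/20*a_P + 1/10*a_Q + 3/20*a_R + 1/10*a_S + 7/20*a_T + 3/20*a_U
  a_T = 7/20*a_P + 1/20*a_Q + 3/10*a_R + 1/5*a_S + 1/20*a_T + 1/20*a_U

Substituting a_P = 1 and a_U = 0, rearrange to (I - Q) a = r where r[i] = P(i -> P):
  [19/20, -1/2, -3/20, -1/10] . (a_Q, a_R, a_S, a_T) = 1/20
  [-1/10, 9/10, -3/20, -1/5] . (a_Q, a_R, a_S, a_T) = 7/20
  [-1/10, -3/20, 9/10, -7/20] . (a_Q, a_R, a_S, a_T) = 3/20
  [-1/20, -3/10, -1/5, 19/20] . (a_Q, a_R, a_S, a_T) = 7/20

Solving yields:
  a_Q = 50024/79569
  a_R = 58972/79569
  a_S = 1949/2947
  a_T = 8807/11367

Starting state is T, so the absorption probability is a_T = 8807/11367.

Answer: 8807/11367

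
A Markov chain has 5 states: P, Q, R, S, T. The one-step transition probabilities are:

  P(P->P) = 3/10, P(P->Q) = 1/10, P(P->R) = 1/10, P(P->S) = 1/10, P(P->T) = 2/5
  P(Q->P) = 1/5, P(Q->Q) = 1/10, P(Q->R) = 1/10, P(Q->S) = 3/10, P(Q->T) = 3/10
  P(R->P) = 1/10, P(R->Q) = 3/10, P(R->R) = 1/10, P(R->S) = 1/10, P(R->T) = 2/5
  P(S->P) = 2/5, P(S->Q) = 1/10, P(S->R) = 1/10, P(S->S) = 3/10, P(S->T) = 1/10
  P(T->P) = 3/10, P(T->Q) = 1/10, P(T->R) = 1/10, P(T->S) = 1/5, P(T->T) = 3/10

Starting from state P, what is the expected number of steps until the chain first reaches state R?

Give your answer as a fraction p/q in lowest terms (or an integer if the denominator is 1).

Answer: 10

Derivation:
Let h_i = expected steps to first reach R from state i.
Boundary: h_R = 0.
First-step equations for the other states:
  h_P = 1 + 3/10*h_P + 1/10*h_Q + 1/10*h_R + 1/10*h_S + 2/5*h_T
  h_Q = 1 + 1/5*h_P + 1/10*h_Q + 1/10*h_R + 3/10*h_S + 3/10*h_T
  h_S = 1 + 2/5*h_P + 1/10*h_Q + 1/10*h_R + 3/10*h_S + 1/10*h_T
  h_T = 1 + 3/10*h_P + 1/10*h_Q + 1/10*h_R + 1/5*h_S + 3/10*h_T

Substituting h_R = 0 and rearranging gives the linear system (I - Q) h = 1:
  [7/10, -1/10, -1/10, -2/5] . (h_P, h_Q, h_S, h_T) = 1
  [-1/5, 9/10, -3/10, -3/10] . (h_P, h_Q, h_S, h_T) = 1
  [-2/5, -1/10, 7/10, -1/10] . (h_P, h_Q, h_S, h_T) = 1
  [-3/10, -1/10, -1/5, 7/10] . (h_P, h_Q, h_S, h_T) = 1

Solving yields:
  h_P = 10
  h_Q = 10
  h_S = 10
  h_T = 10

Starting state is P, so the expected hitting time is h_P = 10.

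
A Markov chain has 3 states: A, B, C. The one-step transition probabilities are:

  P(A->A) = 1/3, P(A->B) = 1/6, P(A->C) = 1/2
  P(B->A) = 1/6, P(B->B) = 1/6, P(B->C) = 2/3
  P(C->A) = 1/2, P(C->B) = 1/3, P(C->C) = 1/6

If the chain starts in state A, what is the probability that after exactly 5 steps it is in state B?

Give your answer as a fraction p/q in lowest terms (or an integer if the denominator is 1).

Computing P^5 by repeated multiplication:
P^1 =
  A: [1/3, 1/6, 1/2]
  B: [1/6, 1/6, 2/3]
  C: [1/2, 1/3, 1/6]
P^2 =
  A: [7/18, 1/4, 13/36]
  B: [5/12, 5/18, 11/36]
  C: [11/36, 7/36, 1/2]
P^3 =
  A: [19/54, 49/216, 91/216]
  B: [73/216, 47/216, 4/9]
  C: [83/216, 1/4, 79/216]
P^4 =
  A: [79/216, 307/1296, 515/1296]
  B: [481/1296, 13/54, 503/1296]
  C: [457/1296, 295/1296, 34/81]
P^5 =
  A: [175/486, 1811/7776, 1055/2592]
  B: [2783/7776, 1799/7776, 1597/3888]
  C: [947/2592, 115/486, 3095/7776]

(P^5)[A -> B] = 1811/7776

Answer: 1811/7776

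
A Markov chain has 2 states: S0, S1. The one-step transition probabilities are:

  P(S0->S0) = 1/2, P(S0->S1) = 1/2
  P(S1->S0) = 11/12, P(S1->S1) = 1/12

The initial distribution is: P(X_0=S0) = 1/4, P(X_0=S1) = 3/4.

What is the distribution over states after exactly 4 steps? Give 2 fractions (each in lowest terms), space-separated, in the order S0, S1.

Answer: 1951/3072 1121/3072

Derivation:
Propagating the distribution step by step (d_{t+1} = d_t * P):
d_0 = (S0=1/4, S1=3/4)
  d_1[S0] = 1/4*1/2 + 3/4*11/12 = 13/16
  d_1[S1] = 1/4*1/2 + 3/4*1/12 = 3/16
d_1 = (S0=13/16, S1=3/16)
  d_2[S0] = 13/16*1/2 + 3/16*11/12 = 37/64
  d_2[S1] = 13/16*1/2 + 3/16*1/12 = 27/64
d_2 = (S0=37/64, S1=27/64)
  d_3[S0] = 37/64*1/2 + 27/64*11/12 = 173/256
  d_3[S1] = 37/64*1/2 + 27/64*1/12 = 83/256
d_3 = (S0=173/256, S1=83/256)
  d_4[S0] = 173/256*1/2 + 83/256*11/12 = 1951/3072
  d_4[S1] = 173/256*1/2 + 83/256*1/12 = 1121/3072
d_4 = (S0=1951/3072, S1=1121/3072)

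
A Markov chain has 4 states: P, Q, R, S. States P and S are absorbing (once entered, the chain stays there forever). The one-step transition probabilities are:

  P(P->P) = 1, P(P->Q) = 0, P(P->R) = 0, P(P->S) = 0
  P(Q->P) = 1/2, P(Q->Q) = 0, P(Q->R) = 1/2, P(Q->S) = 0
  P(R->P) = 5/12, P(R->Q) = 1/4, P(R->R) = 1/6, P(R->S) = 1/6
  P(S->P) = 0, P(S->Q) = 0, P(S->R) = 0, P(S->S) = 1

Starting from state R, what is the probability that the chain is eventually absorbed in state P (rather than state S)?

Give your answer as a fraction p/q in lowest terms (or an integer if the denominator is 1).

Let a_i = P(absorbed in P | start in state i).
Boundary conditions: a_P = 1, a_S = 0.
For each transient state i, a_i = sum_j P(i->j) * a_j:
  a_Q = 1/2*a_P + 0*a_Q + 1/2*a_R + 0*a_S
  a_R = 5/12*a_P + 1/4*a_Q + 1/6*a_R + 1/6*a_S

Substituting a_P = 1 and a_S = 0, rearrange to (I - Q) a = r where r[i] = P(i -> P):
  [1, -1/2] . (a_Q, a_R) = 1/2
  [-1/4, 5/6] . (a_Q, a_R) = 5/12

Solving yields:
  a_Q = 15/17
  a_R = 13/17

Starting state is R, so the absorption probability is a_R = 13/17.

Answer: 13/17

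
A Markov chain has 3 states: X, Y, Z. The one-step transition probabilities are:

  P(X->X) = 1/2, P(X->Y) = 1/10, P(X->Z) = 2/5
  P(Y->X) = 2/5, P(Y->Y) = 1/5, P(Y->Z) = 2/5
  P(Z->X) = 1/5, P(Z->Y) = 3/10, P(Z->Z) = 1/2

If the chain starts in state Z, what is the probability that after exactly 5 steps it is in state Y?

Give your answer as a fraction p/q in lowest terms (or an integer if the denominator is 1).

Answer: 20993/100000

Derivation:
Computing P^5 by repeated multiplication:
P^1 =
  X: [1/2, 1/10, 2/5]
  Y: [2/5, 1/5, 2/5]
  Z: [1/5, 3/10, 1/2]
P^2 =
  X: [37/100, 19/100, 11/25]
  Y: [9/25, 1/5, 11/25]
  Z: [8/25, 23/100, 9/20]
P^3 =
  X: [349/1000, 207/1000, 111/250]
  Y: [87/250, 26/125, 111/250]
  Z: [171/500, 213/1000, 89/200]
P^4 =
  X: [3461/10000, 419/2000, 1111/2500]
  Y: [173/500, 131/625, 1111/2500]
  Z: [863/2500, 2103/10000, 889/2000]
P^5 =
  X: [34573/100000, 20983/100000, 11111/25000]
  Y: [8643/25000, 2623/12500, 11111/25000]
  Z: [17281/50000, 20993/100000, 8889/20000]

(P^5)[Z -> Y] = 20993/100000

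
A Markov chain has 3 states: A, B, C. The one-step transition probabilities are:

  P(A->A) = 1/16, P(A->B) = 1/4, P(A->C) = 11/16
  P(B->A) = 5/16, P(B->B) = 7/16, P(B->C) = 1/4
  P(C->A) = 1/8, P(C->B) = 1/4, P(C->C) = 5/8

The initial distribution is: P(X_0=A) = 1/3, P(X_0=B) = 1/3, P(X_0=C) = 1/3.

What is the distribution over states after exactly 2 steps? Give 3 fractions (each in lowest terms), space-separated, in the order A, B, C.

Propagating the distribution step by step (d_{t+1} = d_t * P):
d_0 = (A=1/3, B=1/3, C=1/3)
  d_1[A] = 1/3*1/16 + 1/3*5/16 + 1/3*1/8 = 1/6
  d_1[B] = 1/3*1/4 + 1/3*7/16 + 1/3*1/4 = 5/16
  d_1[C] = 1/3*11/16 + 1/3*1/4 + 1/3*5/8 = 25/48
d_1 = (A=1/6, B=5/16, C=25/48)
  d_2[A] = 1/6*1/16 + 5/16*5/16 + 25/48*1/8 = 133/768
  d_2[B] = 1/6*1/4 + 5/16*7/16 + 25/48*1/4 = 79/256
  d_2[C] = 1/6*11/16 + 5/16*1/4 + 25/48*5/8 = 199/384
d_2 = (A=133/768, B=79/256, C=199/384)

Answer: 133/768 79/256 199/384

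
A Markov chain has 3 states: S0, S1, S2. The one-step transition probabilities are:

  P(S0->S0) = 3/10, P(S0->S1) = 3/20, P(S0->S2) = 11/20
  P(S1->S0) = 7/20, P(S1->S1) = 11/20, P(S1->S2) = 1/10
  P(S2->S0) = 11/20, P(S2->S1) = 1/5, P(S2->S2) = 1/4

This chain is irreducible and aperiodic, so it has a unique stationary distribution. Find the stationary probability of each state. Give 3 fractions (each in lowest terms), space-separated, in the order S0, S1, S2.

The stationary distribution satisfies pi = pi * P, i.e.:
  pi_S0 = 3/10*pi_S0 + 7/20*pi_S1 + 11/20*pi_S2
  pi_S1 = 3/20*pi_S0 + 11/20*pi_S1 + 1/5*pi_S2
  pi_S2 = 11/20*pi_S0 + 1/10*pi_S1 + 1/4*pi_S2
with normalization: pi_S0 + pi_S1 + pi_S2 = 1.

Using the first 2 balance equations plus normalization, the linear system A*pi = b is:
  [-7/10, 7/20, 11/20] . pi = 0
  [3/20, -9/20, 1/5] . pi = 0
  [1, 1, 1] . pi = 1

Solving yields:
  pi_S0 = 127/321
  pi_S1 = 89/321
  pi_S2 = 35/107

Verification (pi * P):
  127/321*3/10 + 89/321*7/20 + 35/107*11/20 = 127/321 = pi_S0  (ok)
  127/321*3/20 + 89/321*11/20 + 35/107*1/5 = 89/321 = pi_S1  (ok)
  127/321*11/20 + 89/321*1/10 + 35/107*1/4 = 35/107 = pi_S2  (ok)

Answer: 127/321 89/321 35/107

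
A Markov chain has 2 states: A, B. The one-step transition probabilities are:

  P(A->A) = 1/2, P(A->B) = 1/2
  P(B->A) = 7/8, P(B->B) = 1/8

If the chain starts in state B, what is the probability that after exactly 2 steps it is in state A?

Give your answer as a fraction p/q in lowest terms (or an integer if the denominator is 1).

Computing P^2 by repeated multiplication:
P^1 =
  A: [1/2, 1/2]
  B: [7/8, 1/8]
P^2 =
  A: [11/16, 5/16]
  B: [35/64, 29/64]

(P^2)[B -> A] = 35/64

Answer: 35/64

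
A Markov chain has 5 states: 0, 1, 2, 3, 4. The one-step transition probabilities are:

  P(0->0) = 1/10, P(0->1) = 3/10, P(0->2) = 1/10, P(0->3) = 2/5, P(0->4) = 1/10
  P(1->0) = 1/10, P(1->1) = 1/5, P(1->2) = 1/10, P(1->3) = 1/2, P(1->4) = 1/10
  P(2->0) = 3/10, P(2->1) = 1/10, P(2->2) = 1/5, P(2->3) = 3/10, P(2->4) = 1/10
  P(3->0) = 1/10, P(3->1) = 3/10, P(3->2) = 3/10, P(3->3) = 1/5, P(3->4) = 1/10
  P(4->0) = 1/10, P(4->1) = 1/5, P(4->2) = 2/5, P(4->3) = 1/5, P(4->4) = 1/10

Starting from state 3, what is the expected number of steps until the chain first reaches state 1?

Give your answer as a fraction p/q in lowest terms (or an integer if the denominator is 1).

Answer: 5700/1363

Derivation:
Let h_i = expected steps to first reach 1 from state i.
Boundary: h_1 = 0.
First-step equations for the other states:
  h_0 = 1 + 1/10*h_0 + 3/10*h_1 + 1/10*h_2 + 2/5*h_3 + 1/10*h_4
  h_2 = 1 + 3/10*h_0 + 1/10*h_1 + 1/5*h_2 + 3/10*h_3 + 1/10*h_4
  h_3 = 1 + 1/10*h_0 + 3/10*h_1 + 3/10*h_2 + 1/5*h_3 + 1/10*h_4
  h_4 = 1 + 1/10*h_0 + 1/5*h_1 + 2/5*h_2 + 1/5*h_3 + 1/10*h_4

Substituting h_1 = 0 and rearranging gives the linear system (I - Q) h = 1:
  [9/10, -1/10, -2/5, -1/10] . (h_0, h_2, h_3, h_4) = 1
  [-3/10, 4/5, -3/10, -1/10] . (h_0, h_2, h_3, h_4) = 1
  [-1/10, -3/10, 4/5, -1/10] . (h_0, h_2, h_3, h_4) = 1
  [-1/10, -2/5, -1/5, 9/10] . (h_0, h_2, h_3, h_4) = 1

Solving yields:
  h_0 = 5500/1363
  h_2 = 6700/1363
  h_3 = 5700/1363
  h_4 = 6370/1363

Starting state is 3, so the expected hitting time is h_3 = 5700/1363.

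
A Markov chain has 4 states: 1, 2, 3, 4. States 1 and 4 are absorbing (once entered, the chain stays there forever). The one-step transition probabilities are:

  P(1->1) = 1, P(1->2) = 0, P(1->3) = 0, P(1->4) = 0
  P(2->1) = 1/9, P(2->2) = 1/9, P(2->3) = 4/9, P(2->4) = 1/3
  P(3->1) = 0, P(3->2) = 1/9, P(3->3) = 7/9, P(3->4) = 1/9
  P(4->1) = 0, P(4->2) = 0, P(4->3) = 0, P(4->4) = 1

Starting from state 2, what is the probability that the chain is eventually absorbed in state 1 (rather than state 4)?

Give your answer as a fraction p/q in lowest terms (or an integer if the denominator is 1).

Let a_i = P(absorbed in 1 | start in state i).
Boundary conditions: a_1 = 1, a_4 = 0.
For each transient state i, a_i = sum_j P(i->j) * a_j:
  a_2 = 1/9*a_1 + 1/9*a_2 + 4/9*a_3 + 1/3*a_4
  a_3 = 0*a_1 + 1/9*a_2 + 7/9*a_3 + 1/9*a_4

Substituting a_1 = 1 and a_4 = 0, rearrange to (I - Q) a = r where r[i] = P(i -> 1):
  [8/9, -4/9] . (a_2, a_3) = 1/9
  [-1/9, 2/9] . (a_2, a_3) = 0

Solving yields:
  a_2 = 1/6
  a_3 = 1/12

Starting state is 2, so the absorption probability is a_2 = 1/6.

Answer: 1/6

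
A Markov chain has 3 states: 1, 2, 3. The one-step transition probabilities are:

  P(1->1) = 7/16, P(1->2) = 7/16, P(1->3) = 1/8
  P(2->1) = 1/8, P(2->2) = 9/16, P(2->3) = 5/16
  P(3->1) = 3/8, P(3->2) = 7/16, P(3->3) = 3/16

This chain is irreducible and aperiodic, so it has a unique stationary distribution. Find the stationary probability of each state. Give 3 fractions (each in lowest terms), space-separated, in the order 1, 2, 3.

The stationary distribution satisfies pi = pi * P, i.e.:
  pi_1 = 7/16*pi_1 + 1/8*pi_2 + 3/8*pi_3
  pi_2 = 7/16*pi_1 + 9/16*pi_2 + 7/16*pi_3
  pi_3 = 1/8*pi_1 + 5/16*pi_2 + 3/16*pi_3
with normalization: pi_1 + pi_2 + pi_3 = 1.

Using the first 2 balance equations plus normalization, the linear system A*pi = b is:
  [-9/16, 1/8, 3/8] . pi = 0
  [7/16, -7/16, 7/16] . pi = 0
  [1, 1, 1] . pi = 1

Solving yields:
  pi_1 = 4/15
  pi_2 = 1/2
  pi_3 = 7/30

Verification (pi * P):
  4/15*7/16 + 1/2*1/8 + 7/30*3/8 = 4/15 = pi_1  (ok)
  4/15*7/16 + 1/2*9/16 + 7/30*7/16 = 1/2 = pi_2  (ok)
  4/15*1/8 + 1/2*5/16 + 7/30*3/16 = 7/30 = pi_3  (ok)

Answer: 4/15 1/2 7/30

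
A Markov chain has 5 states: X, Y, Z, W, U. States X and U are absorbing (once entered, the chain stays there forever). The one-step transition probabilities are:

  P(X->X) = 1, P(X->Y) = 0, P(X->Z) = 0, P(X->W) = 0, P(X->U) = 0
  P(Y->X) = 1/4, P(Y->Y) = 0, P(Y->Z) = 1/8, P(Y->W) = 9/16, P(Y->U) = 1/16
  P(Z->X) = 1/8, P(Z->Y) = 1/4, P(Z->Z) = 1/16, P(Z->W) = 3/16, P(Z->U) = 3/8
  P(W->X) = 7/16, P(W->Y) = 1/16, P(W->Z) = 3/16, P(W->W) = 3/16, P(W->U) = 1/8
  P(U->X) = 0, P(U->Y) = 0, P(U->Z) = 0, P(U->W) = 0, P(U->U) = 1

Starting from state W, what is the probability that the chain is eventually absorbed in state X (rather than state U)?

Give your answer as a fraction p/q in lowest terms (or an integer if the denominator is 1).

Answer: 1832/2623

Derivation:
Let a_i = P(absorbed in X | start in state i).
Boundary conditions: a_X = 1, a_U = 0.
For each transient state i, a_i = sum_j P(i->j) * a_j:
  a_Y = 1/4*a_X + 0*a_Y + 1/8*a_Z + 9/16*a_W + 1/16*a_U
  a_Z = 1/8*a_X + 1/4*a_Y + 1/16*a_Z + 3/16*a_W + 3/8*a_U
  a_W = 7/16*a_X + 1/16*a_Y + 3/16*a_Z + 3/16*a_W + 1/8*a_U

Substituting a_X = 1 and a_U = 0, rearrange to (I - Q) a = r where r[i] = P(i -> X):
  [1, -1/8, -9/16] . (a_Y, a_Z, a_W) = 1/4
  [-1/4, 15/16, -3/16] . (a_Y, a_Z, a_W) = 1/8
  [-1/16, -3/16, 13/16] . (a_Y, a_Z, a_W) = 7/16

Solving yields:
  a_Y = 1837/2623
  a_Z = 1206/2623
  a_W = 1832/2623

Starting state is W, so the absorption probability is a_W = 1832/2623.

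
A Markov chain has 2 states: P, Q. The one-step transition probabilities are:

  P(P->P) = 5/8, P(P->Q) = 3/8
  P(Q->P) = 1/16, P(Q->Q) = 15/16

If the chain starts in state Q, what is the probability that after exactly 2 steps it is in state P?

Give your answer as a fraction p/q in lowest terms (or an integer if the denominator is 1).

Computing P^2 by repeated multiplication:
P^1 =
  P: [5/8, 3/8]
  Q: [1/16, 15/16]
P^2 =
  P: [53/128, 75/128]
  Q: [25/256, 231/256]

(P^2)[Q -> P] = 25/256

Answer: 25/256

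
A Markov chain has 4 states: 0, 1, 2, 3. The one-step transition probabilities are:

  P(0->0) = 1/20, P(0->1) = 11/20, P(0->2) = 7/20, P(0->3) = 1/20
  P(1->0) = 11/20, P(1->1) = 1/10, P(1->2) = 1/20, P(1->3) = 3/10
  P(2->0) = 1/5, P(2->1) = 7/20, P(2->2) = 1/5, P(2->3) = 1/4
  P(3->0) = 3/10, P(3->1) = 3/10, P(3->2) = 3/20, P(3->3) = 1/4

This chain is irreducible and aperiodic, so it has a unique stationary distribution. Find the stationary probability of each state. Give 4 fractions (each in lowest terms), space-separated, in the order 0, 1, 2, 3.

The stationary distribution satisfies pi = pi * P, i.e.:
  pi_0 = 1/20*pi_0 + 11/20*pi_1 + 1/5*pi_2 + 3/10*pi_3
  pi_1 = 11/20*pi_0 + 1/10*pi_1 + 7/20*pi_2 + 3/10*pi_3
  pi_2 = 7/20*pi_0 + 1/20*pi_1 + 1/5*pi_2 + 3/20*pi_3
  pi_3 = 1/20*pi_0 + 3/10*pi_1 + 1/4*pi_2 + 1/4*pi_3
with normalization: pi_0 + pi_1 + pi_2 + pi_3 = 1.

Using the first 3 balance equations plus normalization, the linear system A*pi = b is:
  [-19/20, 11/20, 1/5, 3/10] . pi = 0
  [11/20, -9/10, 7/20, 3/10] . pi = 0
  [7/20, 1/20, -4/5, 3/20] . pi = 0
  [1, 1, 1, 1] . pi = 1

Solving yields:
  pi_0 = 1071/3709
  pi_1 = 1179/3709
  pi_2 = 687/3709
  pi_3 = 772/3709

Verification (pi * P):
  1071/3709*1/20 + 1179/3709*11/20 + 687/3709*1/5 + 772/3709*3/10 = 1071/3709 = pi_0  (ok)
  1071/3709*11/20 + 1179/3709*1/10 + 687/3709*7/20 + 772/3709*3/10 = 1179/3709 = pi_1  (ok)
  1071/3709*7/20 + 1179/3709*1/20 + 687/3709*1/5 + 772/3709*3/20 = 687/3709 = pi_2  (ok)
  1071/3709*1/20 + 1179/3709*3/10 + 687/3709*1/4 + 772/3709*1/4 = 772/3709 = pi_3  (ok)

Answer: 1071/3709 1179/3709 687/3709 772/3709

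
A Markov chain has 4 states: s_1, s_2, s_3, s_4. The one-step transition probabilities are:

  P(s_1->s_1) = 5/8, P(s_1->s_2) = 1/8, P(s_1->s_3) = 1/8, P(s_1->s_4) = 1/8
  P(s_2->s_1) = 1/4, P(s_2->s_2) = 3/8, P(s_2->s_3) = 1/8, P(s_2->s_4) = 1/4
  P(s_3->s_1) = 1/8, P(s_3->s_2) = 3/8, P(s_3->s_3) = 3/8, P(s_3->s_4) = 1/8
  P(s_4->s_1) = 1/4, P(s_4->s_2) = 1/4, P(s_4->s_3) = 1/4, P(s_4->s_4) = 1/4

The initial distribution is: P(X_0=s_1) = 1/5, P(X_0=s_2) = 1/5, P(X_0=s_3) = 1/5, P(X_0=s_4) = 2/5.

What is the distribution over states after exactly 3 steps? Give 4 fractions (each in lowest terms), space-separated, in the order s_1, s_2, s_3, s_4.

Propagating the distribution step by step (d_{t+1} = d_t * P):
d_0 = (s_1=1/5, s_2=1/5, s_3=1/5, s_4=2/5)
  d_1[s_1] = 1/5*5/8 + 1/5*1/4 + 1/5*1/8 + 2/5*1/4 = 3/10
  d_1[s_2] = 1/5*1/8 + 1/5*3/8 + 1/5*3/8 + 2/5*1/4 = 11/40
  d_1[s_3] = 1/5*1/8 + 1/5*1/8 + 1/5*3/8 + 2/5*1/4 = 9/40
  d_1[s_4] = 1/5*1/8 + 1/5*1/4 + 1/5*1/8 + 2/5*1/4 = 1/5
d_1 = (s_1=3/10, s_2=11/40, s_3=9/40, s_4=1/5)
  d_2[s_1] = 3/10*5/8 + 11/40*1/4 + 9/40*1/8 + 1/5*1/4 = 107/320
  d_2[s_2] = 3/10*1/8 + 11/40*3/8 + 9/40*3/8 + 1/5*1/4 = 11/40
  d_2[s_3] = 3/10*1/8 + 11/40*1/8 + 9/40*3/8 + 1/5*1/4 = 33/160
  d_2[s_4] = 3/10*1/8 + 11/40*1/4 + 9/40*1/8 + 1/5*1/4 = 59/320
d_2 = (s_1=107/320, s_2=11/40, s_3=33/160, s_4=59/320)
  d_3[s_1] = 107/320*5/8 + 11/40*1/4 + 33/160*1/8 + 59/320*1/4 = 179/512
  d_3[s_2] = 107/320*1/8 + 11/40*3/8 + 33/160*3/8 + 59/320*1/4 = 687/2560
  d_3[s_3] = 107/320*1/8 + 11/40*1/8 + 33/160*3/8 + 59/320*1/4 = 511/2560
  d_3[s_4] = 107/320*1/8 + 11/40*1/4 + 33/160*1/8 + 59/320*1/4 = 467/2560
d_3 = (s_1=179/512, s_2=687/2560, s_3=511/2560, s_4=467/2560)

Answer: 179/512 687/2560 511/2560 467/2560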